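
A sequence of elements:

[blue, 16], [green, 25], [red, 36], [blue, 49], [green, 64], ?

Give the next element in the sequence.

[red, 81]

Colour: repeats blue → green → red; blue, green, red, blue, green → red.
Second part — perfect squares: 4², 5², 6², …: 16, 25, 36, 49, 64 → 81.
So the next element is [red, 81].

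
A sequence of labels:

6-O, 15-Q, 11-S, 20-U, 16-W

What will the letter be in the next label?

Letter — letters move forward 2 places in the alphabet: O, Q, S, U, W → Y.

Y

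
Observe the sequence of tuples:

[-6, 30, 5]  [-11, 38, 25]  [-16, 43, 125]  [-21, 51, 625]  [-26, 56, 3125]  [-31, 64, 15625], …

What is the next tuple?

First entry: −5 each step; -6, -11, -16, -21, -26, -31 → -36.
Second entry — alternating steps +8, +5, +8, +5, …: 30, 38, 43, 51, 56, 64 → 69.
Third entry: 5, 25, 125, 625, 3125, 15625 → 78125 (×5 each step).
Putting it together: [-36, 69, 78125].

[-36, 69, 78125]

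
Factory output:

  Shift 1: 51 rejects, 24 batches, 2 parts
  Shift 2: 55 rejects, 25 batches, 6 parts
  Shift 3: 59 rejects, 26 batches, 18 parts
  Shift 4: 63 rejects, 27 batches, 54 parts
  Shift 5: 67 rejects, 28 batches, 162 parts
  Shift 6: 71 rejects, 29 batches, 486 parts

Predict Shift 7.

Rejects goes 51, 55, 59, 63, 67, 71 → 75 (+4 each step).
Batches — +1 each step: 24, 25, 26, 27, 28, 29 → 30.
Parts — ×3 each step: 2, 6, 18, 54, 162, 486 → 1458.
So the next line is 75 rejects, 30 batches, 1458 parts.

75 rejects, 30 batches, 1458 parts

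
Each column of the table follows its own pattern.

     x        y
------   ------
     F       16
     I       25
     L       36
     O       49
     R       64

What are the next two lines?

U  81; X  100

For the column x, letters move forward 3 places in the alphabet: F, I, L, O, R → U → X.
Column y: 16, 25, 36, 49, 64 → 81 → 100 (perfect squares: 4², 5², 6², …).
So the next two lines are U  81 and X  100.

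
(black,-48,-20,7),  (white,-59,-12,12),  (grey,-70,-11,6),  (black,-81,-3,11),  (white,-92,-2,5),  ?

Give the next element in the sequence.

(grey,-103,6,10)

Shade: repeats black → white → grey; black, white, grey, black, white → grey.
Second slot — −11 each step: -48, -59, -70, -81, -92 → -103.
For the third slot, alternating steps +8, +1, +8, +1, …: -20, -12, -11, -3, -2 → 6.
Fourth slot goes 7, 12, 6, 11, 5 → 10 (alternating steps +5, −6, +5, −6, …).
Putting it together: (grey,-103,6,10).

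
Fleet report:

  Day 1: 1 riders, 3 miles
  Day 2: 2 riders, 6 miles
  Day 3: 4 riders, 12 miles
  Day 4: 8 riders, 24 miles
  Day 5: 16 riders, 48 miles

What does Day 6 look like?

32 riders, 96 miles

Riders: ×2 each step; 1, 2, 4, 8, 16 → 32.
Miles goes 3, 6, 12, 24, 48 → 96 (always 3 × the riders).
So the next line is 32 riders, 96 miles.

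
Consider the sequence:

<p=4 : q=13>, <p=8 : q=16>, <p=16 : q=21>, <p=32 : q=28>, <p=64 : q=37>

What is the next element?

P: ×2 each step; 4, 8, 16, 32, 64 → 128.
Q: 13, 16, 21, 28, 37 → 48 (differences are 3, 5, 7, … (increasing by 2 each time)).
Putting it together: <p=128 : q=48>.

<p=128 : q=48>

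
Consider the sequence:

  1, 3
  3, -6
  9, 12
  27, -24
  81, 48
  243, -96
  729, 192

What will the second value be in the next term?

Second value goes 3, -6, 12, -24, 48, -96, 192 → -384 (×(-2) each step).

-384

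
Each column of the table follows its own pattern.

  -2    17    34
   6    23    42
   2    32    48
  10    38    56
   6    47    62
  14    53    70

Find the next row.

10  62  76

First component: -2, 6, 2, 10, 6, 14 → 10 (alternating steps +8, −4, +8, −4, …).
Second component: alternating steps +6, +9, +6, +9, …; 17, 23, 32, 38, 47, 53 → 62.
Third component: alternating steps +8, +6, +8, +6, …; 34, 42, 48, 56, 62, 70 → 76.
Combining the parts gives 10  62  76.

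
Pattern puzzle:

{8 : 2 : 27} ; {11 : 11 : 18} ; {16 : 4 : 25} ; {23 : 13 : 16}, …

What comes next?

{32 : 6 : 23}

First value: 8, 11, 16, 23 → 32 (differences are 3, 5, 7, … (increasing by 2 each time)).
Second value — alternating steps +9, −7, +9, −7, …: 2, 11, 4, 13 → 6.
Third value: together with the second value always sums to 29, so 27, 18, 25, 16 → 23.
So the next tuple is {32 : 6 : 23}.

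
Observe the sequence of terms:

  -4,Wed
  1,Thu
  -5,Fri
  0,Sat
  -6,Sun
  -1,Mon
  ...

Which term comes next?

-7,Tue

For the first entry, alternating steps +5, −6, +5, −6, …: -4, 1, -5, 0, -6, -1 → -7.
For the day, runs through the weekdays Mon→Sun: Wed, Thu, Fri, Sat, Sun, Mon → Tue.
So the next term is -7,Tue.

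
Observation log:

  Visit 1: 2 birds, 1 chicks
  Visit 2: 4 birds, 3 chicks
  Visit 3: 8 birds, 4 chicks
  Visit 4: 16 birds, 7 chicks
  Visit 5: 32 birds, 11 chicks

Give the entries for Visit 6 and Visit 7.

64 birds, 18 chicks; 128 birds, 29 chicks

Birds: ×2 each step; 2, 4, 8, 16, 32 → 64 → 128.
For the chicks, each term is the sum of the two before it: 1, 3, 4, 7, 11 → 18 → 29.
Putting the parts together: 64 birds, 18 chicks and then 128 birds, 29 chicks.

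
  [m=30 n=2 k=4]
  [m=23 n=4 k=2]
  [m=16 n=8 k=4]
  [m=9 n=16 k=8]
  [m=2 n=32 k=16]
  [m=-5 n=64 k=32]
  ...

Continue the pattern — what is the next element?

M goes 30, 23, 16, 9, 2, -5 → -12 (−7 each step).
N — ×2 each step: 2, 4, 8, 16, 32, 64 → 128.
K — always the previous value of the n: 4, 2, 4, 8, 16, 32 → 64.
Combining the parts gives [m=-12 n=128 k=64].

[m=-12 n=128 k=64]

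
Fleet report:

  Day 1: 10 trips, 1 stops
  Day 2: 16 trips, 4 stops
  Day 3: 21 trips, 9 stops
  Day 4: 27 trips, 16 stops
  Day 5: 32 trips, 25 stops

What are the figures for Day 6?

Trips: alternating steps +6, +5, +6, +5, …, so 10, 16, 21, 27, 32 → 38.
Stops: perfect squares: 1², 2², 3², …, so 1, 4, 9, 16, 25 → 36.
Putting it together: 38 trips, 36 stops.

38 trips, 36 stops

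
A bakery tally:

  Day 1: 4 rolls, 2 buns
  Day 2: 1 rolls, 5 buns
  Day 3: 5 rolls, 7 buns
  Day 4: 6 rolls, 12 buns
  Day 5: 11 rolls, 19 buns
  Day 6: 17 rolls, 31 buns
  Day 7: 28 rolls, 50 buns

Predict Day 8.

Rolls: each term is the sum of the two before it, so 4, 1, 5, 6, 11, 17, 28 → 45.
For the buns, each term is the sum of the two before it: 2, 5, 7, 12, 19, 31, 50 → 81.
Combining the parts gives 45 rolls, 81 buns.

45 rolls, 81 buns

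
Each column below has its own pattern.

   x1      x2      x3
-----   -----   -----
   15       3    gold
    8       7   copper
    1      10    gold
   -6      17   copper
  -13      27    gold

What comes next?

Column x1 — −7 each step: 15, 8, 1, -6, -13 → -20.
Column x2: each term is the sum of the two before it; 3, 7, 10, 17, 27 → 44.
Column x3: alternates gold ↔ copper, so gold, copper, gold, copper, gold → copper.
Putting it together: -20  44  copper.

-20  44  copper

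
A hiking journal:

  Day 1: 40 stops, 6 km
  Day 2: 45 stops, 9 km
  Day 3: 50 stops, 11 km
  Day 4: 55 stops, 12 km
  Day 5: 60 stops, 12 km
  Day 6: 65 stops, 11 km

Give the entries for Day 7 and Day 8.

Stops — +5 each step: 40, 45, 50, 55, 60, 65 → 70 → 75.
Km goes 6, 9, 11, 12, 12, 11 → 9 → 6 (differences are 3, 2, 1, … (decreasing by 1 each time)).
Putting the parts together: 70 stops, 9 km and then 75 stops, 6 km.

70 stops, 9 km; 75 stops, 6 km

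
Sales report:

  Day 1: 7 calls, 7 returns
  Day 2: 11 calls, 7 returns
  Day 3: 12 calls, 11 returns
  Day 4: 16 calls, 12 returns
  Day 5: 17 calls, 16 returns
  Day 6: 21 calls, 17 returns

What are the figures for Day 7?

22 calls, 21 returns

Calls goes 7, 11, 12, 16, 17, 21 → 22 (alternating steps +4, +1, +4, +1, …).
For the returns, always the previous value of the calls: 7, 7, 11, 12, 16, 17 → 21.
So the next row is 22 calls, 21 returns.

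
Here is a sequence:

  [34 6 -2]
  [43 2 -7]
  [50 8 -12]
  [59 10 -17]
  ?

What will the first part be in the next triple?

66

First part: alternating steps +9, +7, +9, +7, …, so 34, 43, 50, 59 → 66.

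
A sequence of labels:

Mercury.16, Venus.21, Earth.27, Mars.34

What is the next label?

Jupiter.42

Planet goes Mercury, Venus, Earth, Mars → Jupiter (runs through the planets Mercury→Neptune).
For the second component, differences are 5, 6, 7, … (increasing by 1 each time): 16, 21, 27, 34 → 42.
Putting it together: Jupiter.42.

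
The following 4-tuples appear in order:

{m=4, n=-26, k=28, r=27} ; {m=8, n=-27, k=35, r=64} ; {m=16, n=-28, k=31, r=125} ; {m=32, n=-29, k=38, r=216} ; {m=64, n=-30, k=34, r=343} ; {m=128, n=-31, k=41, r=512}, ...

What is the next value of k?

For the m, ×2 each step: 4, 8, 16, 32, 64, 128 → 256.
N: -26, -27, -28, -29, -30, -31 → -32 (−1 each step).
For the k, alternating steps +7, −4, +7, −4, …: 28, 35, 31, 38, 34, 41 → 37.
R — perfect cubes: 3³, 4³, 5³, …: 27, 64, 125, 216, 343, 512 → 729.

37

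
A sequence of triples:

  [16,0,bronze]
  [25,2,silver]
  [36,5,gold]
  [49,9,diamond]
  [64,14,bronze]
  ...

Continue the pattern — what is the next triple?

First part: perfect squares: 4², 5², 6², …; 16, 25, 36, 49, 64 → 81.
Second part: 0, 2, 5, 9, 14 → 20 (differences are 2, 3, 4, … (increasing by 1 each time)).
Rank goes bronze, silver, gold, diamond, bronze → silver (repeats bronze → silver → gold → diamond).
Putting it together: [81,20,silver].

[81,20,silver]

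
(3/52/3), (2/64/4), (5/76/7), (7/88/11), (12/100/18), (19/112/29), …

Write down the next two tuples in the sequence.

(31/124/47), (50/136/76)

First coordinate: each term is the sum of the two before it, so 3, 2, 5, 7, 12, 19 → 31 → 50.
Second coordinate — +12 each step: 52, 64, 76, 88, 100, 112 → 124 → 136.
Third coordinate: each term is the sum of the two before it, so 3, 4, 7, 11, 18, 29 → 47 → 76.
Putting the parts together: (31/124/47) and then (50/136/76).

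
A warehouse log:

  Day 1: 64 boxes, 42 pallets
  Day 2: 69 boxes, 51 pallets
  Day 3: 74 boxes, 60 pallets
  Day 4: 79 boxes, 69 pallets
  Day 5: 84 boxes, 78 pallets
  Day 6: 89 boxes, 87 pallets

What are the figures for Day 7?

94 boxes, 96 pallets

Boxes: +5 each step; 64, 69, 74, 79, 84, 89 → 94.
Pallets: +9 each step, so 42, 51, 60, 69, 78, 87 → 96.
So the next line is 94 boxes, 96 pallets.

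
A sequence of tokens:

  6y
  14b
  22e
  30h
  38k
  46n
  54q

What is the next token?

First component — +8 each step: 6, 14, 22, 30, 38, 46, 54 → 62.
Letter: letters move forward 3 places in the alphabet, wrapping Z→A, so y, b, e, h, k, n, q → t.
So the next token is 62t.

62t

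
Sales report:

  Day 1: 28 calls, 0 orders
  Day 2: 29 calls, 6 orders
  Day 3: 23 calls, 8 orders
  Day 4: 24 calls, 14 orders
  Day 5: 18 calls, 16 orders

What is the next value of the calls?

19

Calls — alternating steps +1, −6, +1, −6, …: 28, 29, 23, 24, 18 → 19.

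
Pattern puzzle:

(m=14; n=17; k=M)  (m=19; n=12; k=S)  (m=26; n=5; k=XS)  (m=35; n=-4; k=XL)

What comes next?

(m=46; n=-15; k=L)

M: differences are 5, 7, 9, … (increasing by 2 each time); 14, 19, 26, 35 → 46.
N goes 17, 12, 5, -4 → -15 (together with the m always sums to 31).
K goes M, S, XS, XL → L (runs backward through clothing sizes XS→XL).
Combining the parts gives (m=46; n=-15; k=L).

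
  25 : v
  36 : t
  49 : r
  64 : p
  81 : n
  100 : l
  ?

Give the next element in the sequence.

121 : j

First value: perfect squares: 5², 6², 7², …, so 25, 36, 49, 64, 81, 100 → 121.
Letter: letters move back 2 places in the alphabet; v, t, r, p, n, l → j.
Combining the parts gives 121 : j.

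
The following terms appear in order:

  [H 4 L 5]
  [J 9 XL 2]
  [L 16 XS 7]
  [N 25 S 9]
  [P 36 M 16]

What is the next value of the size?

For the size, runs through clothing sizes XS→XL: L, XL, XS, S, M → L.

L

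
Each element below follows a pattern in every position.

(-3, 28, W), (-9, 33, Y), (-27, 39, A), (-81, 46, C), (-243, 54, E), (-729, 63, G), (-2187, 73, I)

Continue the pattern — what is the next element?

First slot: ×3 each step, so -3, -9, -27, -81, -243, -729, -2187 → -6561.
Second slot goes 28, 33, 39, 46, 54, 63, 73 → 84 (differences are 5, 6, 7, … (increasing by 1 each time)).
For the letter, letters move forward 2 places in the alphabet, wrapping Z→A: W, Y, A, C, E, G, I → K.
Combining the parts gives (-6561, 84, K).

(-6561, 84, K)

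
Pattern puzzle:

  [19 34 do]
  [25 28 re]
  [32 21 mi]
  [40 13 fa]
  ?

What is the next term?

[49 4 sol]

For the first component, differences are 6, 7, 8, … (increasing by 1 each time): 19, 25, 32, 40 → 49.
Second component: together with the first component always sums to 53, so 34, 28, 21, 13 → 4.
Note — runs through the solfège scale do→ti: do, re, mi, fa → sol.
So the next term is [49 4 sol].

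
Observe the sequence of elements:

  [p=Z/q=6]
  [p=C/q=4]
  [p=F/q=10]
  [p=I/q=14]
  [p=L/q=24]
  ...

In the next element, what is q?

38

P — letters move forward 3 places in the alphabet, wrapping Z→A: Z, C, F, I, L → O.
Q goes 6, 4, 10, 14, 24 → 38 (each term is the sum of the two before it).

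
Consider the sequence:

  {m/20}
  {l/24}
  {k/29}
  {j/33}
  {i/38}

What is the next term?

{h/42}

Letter — letters move back 1 place in the alphabet: m, l, k, j, i → h.
Second component: 20, 24, 29, 33, 38 → 42 (alternating steps +4, +5, +4, +5, …).
Putting it together: {h/42}.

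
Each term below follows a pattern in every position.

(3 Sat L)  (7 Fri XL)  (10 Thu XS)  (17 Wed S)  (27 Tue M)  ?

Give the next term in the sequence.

(44 Mon L)

First value: 3, 7, 10, 17, 27 → 44 (each term is the sum of the two before it).
Day goes Sat, Fri, Thu, Wed, Tue → Mon (runs backward through the weekdays Mon→Sun).
Size goes L, XL, XS, S, M → L (runs through clothing sizes XS→XL).
Combining the parts gives (44 Mon L).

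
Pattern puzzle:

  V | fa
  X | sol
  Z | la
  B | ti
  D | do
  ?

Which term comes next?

Letter — letters move forward 2 places in the alphabet, wrapping Z→A: V, X, Z, B, D → F.
Note — runs through the solfège scale do→ti: fa, sol, la, ti, do → re.
So the next term is F | re.

F | re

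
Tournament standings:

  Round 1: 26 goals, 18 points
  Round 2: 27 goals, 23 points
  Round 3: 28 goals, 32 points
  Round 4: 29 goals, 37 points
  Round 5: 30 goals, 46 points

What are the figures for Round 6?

31 goals, 51 points

Goals — +1 each step: 26, 27, 28, 29, 30 → 31.
For the points, alternating steps +5, +9, +5, +9, …: 18, 23, 32, 37, 46 → 51.
Combining the parts gives 31 goals, 51 points.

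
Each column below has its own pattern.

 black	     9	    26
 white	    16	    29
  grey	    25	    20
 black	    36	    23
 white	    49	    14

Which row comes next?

grey  64  17

Shade: repeats black → white → grey, so black, white, grey, black, white → grey.
Second component: perfect squares: 3², 4², 5², …; 9, 16, 25, 36, 49 → 64.
Third component goes 26, 29, 20, 23, 14 → 17 (alternating steps +3, −9, +3, −9, …).
So the next row is grey  64  17.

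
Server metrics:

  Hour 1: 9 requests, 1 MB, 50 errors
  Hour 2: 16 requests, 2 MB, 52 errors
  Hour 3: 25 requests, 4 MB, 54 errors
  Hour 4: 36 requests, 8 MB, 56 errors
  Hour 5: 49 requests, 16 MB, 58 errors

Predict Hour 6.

64 requests, 32 MB, 60 errors

Requests goes 9, 16, 25, 36, 49 → 64 (perfect squares: 3², 4², 5², …).
MB: 1, 2, 4, 8, 16 → 32 (×2 each step).
Errors: 50, 52, 54, 56, 58 → 60 (+2 each step).
So the next row is 64 requests, 32 MB, 60 errors.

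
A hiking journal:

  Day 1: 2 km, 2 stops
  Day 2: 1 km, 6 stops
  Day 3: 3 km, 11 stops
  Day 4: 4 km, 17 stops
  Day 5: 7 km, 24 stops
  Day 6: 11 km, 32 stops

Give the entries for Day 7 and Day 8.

For the km, each term is the sum of the two before it: 2, 1, 3, 4, 7, 11 → 18 → 29.
Stops: differences are 4, 5, 6, … (increasing by 1 each time), so 2, 6, 11, 17, 24, 32 → 41 → 51.
So the next two rows are 18 km, 41 stops and 29 km, 51 stops.

18 km, 41 stops; 29 km, 51 stops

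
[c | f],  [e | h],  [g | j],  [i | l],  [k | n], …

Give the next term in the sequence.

[m | p]

First letter: c, e, g, i, k → m (letters move forward 2 places in the alphabet).
Second letter goes f, h, j, l, n → p (letters move forward 2 places in the alphabet).
Putting it together: [m | p].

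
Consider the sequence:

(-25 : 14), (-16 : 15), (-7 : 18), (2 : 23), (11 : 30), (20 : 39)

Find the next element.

First component goes -25, -16, -7, 2, 11, 20 → 29 (+9 each step).
Second component — differences are 1, 3, 5, … (increasing by 2 each time): 14, 15, 18, 23, 30, 39 → 50.
Combining the parts gives (29 : 50).

(29 : 50)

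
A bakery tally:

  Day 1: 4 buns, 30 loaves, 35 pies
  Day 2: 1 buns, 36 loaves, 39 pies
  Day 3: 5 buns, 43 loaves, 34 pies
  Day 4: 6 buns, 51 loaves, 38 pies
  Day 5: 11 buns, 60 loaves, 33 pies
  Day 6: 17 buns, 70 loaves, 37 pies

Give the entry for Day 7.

Buns — each term is the sum of the two before it: 4, 1, 5, 6, 11, 17 → 28.
Loaves: 30, 36, 43, 51, 60, 70 → 81 (differences are 6, 7, 8, … (increasing by 1 each time)).
Pies: 35, 39, 34, 38, 33, 37 → 32 (alternating steps +4, −5, +4, −5, …).
Putting it together: 28 buns, 81 loaves, 32 pies.

28 buns, 81 loaves, 32 pies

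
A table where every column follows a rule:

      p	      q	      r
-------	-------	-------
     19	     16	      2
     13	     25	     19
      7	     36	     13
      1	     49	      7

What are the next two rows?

-5  64  1; -11  81  -5

Column p goes 19, 13, 7, 1 → -5 → -11 (−6 each step).
Column q goes 16, 25, 36, 49 → 64 → 81 (perfect squares: 4², 5², 6², …).
Column r — always the previous value of the column p: 2, 19, 13, 7 → 1 → -5.
Putting the parts together: -5  64  1 and then -11  81  -5.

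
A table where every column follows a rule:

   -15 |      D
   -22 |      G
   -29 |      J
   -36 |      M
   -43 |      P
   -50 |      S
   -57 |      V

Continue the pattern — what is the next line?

-64  Y

First component: −7 each step, so -15, -22, -29, -36, -43, -50, -57 → -64.
Letter goes D, G, J, M, P, S, V → Y (letters move forward 3 places in the alphabet).
Putting it together: -64  Y.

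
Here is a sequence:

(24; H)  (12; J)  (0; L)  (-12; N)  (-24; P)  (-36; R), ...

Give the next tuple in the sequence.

(-48; T)

For the first slot, −12 each step: 24, 12, 0, -12, -24, -36 → -48.
Letter: letters move forward 2 places in the alphabet, so H, J, L, N, P, R → T.
Combining the parts gives (-48; T).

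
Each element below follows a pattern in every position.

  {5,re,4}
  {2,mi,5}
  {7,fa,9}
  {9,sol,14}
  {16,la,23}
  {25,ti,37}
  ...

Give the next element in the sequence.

First coordinate goes 5, 2, 7, 9, 16, 25 → 41 (each term is the sum of the two before it).
Note: runs through the solfège scale do→ti; re, mi, fa, sol, la, ti → do.
For the third coordinate, each term is the sum of the two before it: 4, 5, 9, 14, 23, 37 → 60.
Combining the parts gives {41,do,60}.

{41,do,60}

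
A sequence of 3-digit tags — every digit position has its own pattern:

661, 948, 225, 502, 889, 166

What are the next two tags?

443 then 720

First digit — +3 each step, mod 10: 6, 9, 2, 5, 8, 1 → 4 → 7.
Second digit: −2 each step, mod 10; 6, 4, 2, 0, 8, 6 → 4 → 2.
Third digit goes 1, 8, 5, 2, 9, 6 → 3 → 0 (−3 each step, mod 10).
Putting the parts together: 443 and then 720.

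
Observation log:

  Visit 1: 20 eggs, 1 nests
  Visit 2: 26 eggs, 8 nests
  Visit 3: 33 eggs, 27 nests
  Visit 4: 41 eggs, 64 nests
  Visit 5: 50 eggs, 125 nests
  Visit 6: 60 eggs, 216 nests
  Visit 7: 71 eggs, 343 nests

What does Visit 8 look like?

83 eggs, 512 nests

Eggs: 20, 26, 33, 41, 50, 60, 71 → 83 (differences are 6, 7, 8, … (increasing by 1 each time)).
Nests: perfect cubes: 1³, 2³, 3³, …; 1, 8, 27, 64, 125, 216, 343 → 512.
So the next row is 83 eggs, 512 nests.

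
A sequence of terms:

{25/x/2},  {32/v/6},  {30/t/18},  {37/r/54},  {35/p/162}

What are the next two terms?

{42/n/486}, {40/l/1458}

First part: 25, 32, 30, 37, 35 → 42 → 40 (alternating steps +7, −2, +7, −2, …).
Letter: letters move back 2 places in the alphabet, so x, v, t, r, p → n → l.
Third part: ×3 each step; 2, 6, 18, 54, 162 → 486 → 1458.
Putting the parts together: {42/n/486} and then {40/l/1458}.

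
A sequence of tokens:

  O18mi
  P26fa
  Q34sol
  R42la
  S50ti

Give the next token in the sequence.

T58do

Letter goes O, P, Q, R, S → T (letters move forward 1 place in the alphabet).
Second component — +8 each step: 18, 26, 34, 42, 50 → 58.
Note goes mi, fa, sol, la, ti → do (runs through the solfège scale do→ti).
So the next token is T58do.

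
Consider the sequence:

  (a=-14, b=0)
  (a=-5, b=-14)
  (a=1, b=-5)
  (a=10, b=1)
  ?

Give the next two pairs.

A — alternating steps +9, +6, +9, +6, …: -14, -5, 1, 10 → 16 → 25.
B: 0, -14, -5, 1 → 10 → 16 (always the previous value of the a).
So the next two pairs are (a=16, b=10) and (a=25, b=16).

(a=16, b=10), (a=25, b=16)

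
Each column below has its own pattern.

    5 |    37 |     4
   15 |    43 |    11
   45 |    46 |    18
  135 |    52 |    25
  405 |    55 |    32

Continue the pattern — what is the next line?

1215  61  39

First component: ×3 each step, so 5, 15, 45, 135, 405 → 1215.
Second component: alternating steps +6, +3, +6, +3, …; 37, 43, 46, 52, 55 → 61.
Third component — +7 each step: 4, 11, 18, 25, 32 → 39.
So the next line is 1215  61  39.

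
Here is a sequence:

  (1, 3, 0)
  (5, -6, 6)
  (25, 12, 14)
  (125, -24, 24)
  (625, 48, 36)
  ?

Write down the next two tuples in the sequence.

First part goes 1, 5, 25, 125, 625 → 3125 → 15625 (×5 each step).
Second part: ×(-2) each step, so 3, -6, 12, -24, 48 → -96 → 192.
Third part: 0, 6, 14, 24, 36 → 50 → 66 (differences are 6, 8, 10, … (increasing by 2 each time)).
So the next two tuples are (3125, -96, 50) and (15625, 192, 66).

(3125, -96, 50), (15625, 192, 66)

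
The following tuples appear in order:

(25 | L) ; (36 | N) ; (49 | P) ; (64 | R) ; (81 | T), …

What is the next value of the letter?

V

Letter: letters move forward 2 places in the alphabet, so L, N, P, R, T → V.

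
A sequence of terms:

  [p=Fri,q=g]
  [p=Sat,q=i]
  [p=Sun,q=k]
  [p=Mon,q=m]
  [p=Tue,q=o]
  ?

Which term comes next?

[p=Wed,q=q]

For the p, runs through the weekdays Mon→Sun: Fri, Sat, Sun, Mon, Tue → Wed.
Q — letters move forward 2 places in the alphabet: g, i, k, m, o → q.
Putting it together: [p=Wed,q=q].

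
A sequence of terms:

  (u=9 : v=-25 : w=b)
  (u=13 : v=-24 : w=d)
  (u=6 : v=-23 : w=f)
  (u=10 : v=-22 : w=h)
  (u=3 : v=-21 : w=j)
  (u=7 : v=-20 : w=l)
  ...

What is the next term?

(u=0 : v=-19 : w=n)

U goes 9, 13, 6, 10, 3, 7 → 0 (alternating steps +4, −7, +4, −7, …).
For the v, +1 each step: -25, -24, -23, -22, -21, -20 → -19.
W: letters move forward 2 places in the alphabet, so b, d, f, h, j, l → n.
Combining the parts gives (u=0 : v=-19 : w=n).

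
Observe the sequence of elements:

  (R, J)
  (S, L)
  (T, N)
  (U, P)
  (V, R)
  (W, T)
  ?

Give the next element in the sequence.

(X, V)

For the first letter, letters move forward 1 place in the alphabet: R, S, T, U, V, W → X.
Second letter: letters move forward 2 places in the alphabet; J, L, N, P, R, T → V.
So the next element is (X, V).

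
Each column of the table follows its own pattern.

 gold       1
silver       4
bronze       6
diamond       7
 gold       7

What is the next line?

For the rank, repeats gold → silver → bronze → diamond: gold, silver, bronze, diamond, gold → silver.
Second component: 1, 4, 6, 7, 7 → 6 (differences are 3, 2, 1, … (decreasing by 1 each time)).
Putting it together: silver  6.

silver  6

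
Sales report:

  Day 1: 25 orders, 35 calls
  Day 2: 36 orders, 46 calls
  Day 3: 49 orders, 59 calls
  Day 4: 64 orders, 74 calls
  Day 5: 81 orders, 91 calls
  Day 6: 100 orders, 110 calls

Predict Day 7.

Orders: perfect squares: 5², 6², 7², …, so 25, 36, 49, 64, 81, 100 → 121.
Calls — always 10 more than the orders: 35, 46, 59, 74, 91, 110 → 131.
So the next row is 121 orders, 131 calls.

121 orders, 131 calls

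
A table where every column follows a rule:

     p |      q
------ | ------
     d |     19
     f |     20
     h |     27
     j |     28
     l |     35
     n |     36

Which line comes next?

p  43

For the column p, letters move forward 2 places in the alphabet: d, f, h, j, l, n → p.
Column q: alternating steps +1, +7, +1, +7, …; 19, 20, 27, 28, 35, 36 → 43.
Combining the parts gives p  43.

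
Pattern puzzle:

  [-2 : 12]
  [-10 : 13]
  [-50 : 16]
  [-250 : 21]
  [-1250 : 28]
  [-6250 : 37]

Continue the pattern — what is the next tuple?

First coordinate: -2, -10, -50, -250, -1250, -6250 → -31250 (×5 each step).
Second coordinate: 12, 13, 16, 21, 28, 37 → 48 (differences are 1, 3, 5, … (increasing by 2 each time)).
So the next tuple is [-31250 : 48].

[-31250 : 48]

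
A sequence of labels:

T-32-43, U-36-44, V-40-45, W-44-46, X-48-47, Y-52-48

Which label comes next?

Z-56-49

Letter: letters move forward 1 place in the alphabet, so T, U, V, W, X, Y → Z.
For the second component, +4 each step: 32, 36, 40, 44, 48, 52 → 56.
For the third component, +1 each step: 43, 44, 45, 46, 47, 48 → 49.
Combining the parts gives Z-56-49.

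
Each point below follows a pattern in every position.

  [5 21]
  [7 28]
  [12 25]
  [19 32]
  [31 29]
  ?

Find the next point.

[50 36]

First value — each term is the sum of the two before it: 5, 7, 12, 19, 31 → 50.
Second value goes 21, 28, 25, 32, 29 → 36 (alternating steps +7, −3, +7, −3, …).
So the next point is [50 36].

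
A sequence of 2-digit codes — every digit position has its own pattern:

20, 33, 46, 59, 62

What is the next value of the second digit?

Second digit — +3 each step, mod 10: 0, 3, 6, 9, 2 → 5.

5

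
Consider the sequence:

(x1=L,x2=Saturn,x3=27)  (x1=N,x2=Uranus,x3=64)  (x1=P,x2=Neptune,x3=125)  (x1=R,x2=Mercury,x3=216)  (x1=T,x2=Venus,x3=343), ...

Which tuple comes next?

(x1=V,x2=Earth,x3=512)

For the x1, letters move forward 2 places in the alphabet: L, N, P, R, T → V.
X2: runs through the planets Mercury→Neptune, so Saturn, Uranus, Neptune, Mercury, Venus → Earth.
X3: perfect cubes: 3³, 4³, 5³, …, so 27, 64, 125, 216, 343 → 512.
Putting it together: (x1=V,x2=Earth,x3=512).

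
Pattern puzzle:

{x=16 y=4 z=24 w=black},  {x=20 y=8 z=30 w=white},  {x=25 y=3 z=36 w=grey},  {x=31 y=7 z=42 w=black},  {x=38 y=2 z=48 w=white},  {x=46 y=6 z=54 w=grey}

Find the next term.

{x=55 y=1 z=60 w=black}

For the x, differences are 4, 5, 6, … (increasing by 1 each time): 16, 20, 25, 31, 38, 46 → 55.
Y: alternating steps +4, −5, +4, −5, …; 4, 8, 3, 7, 2, 6 → 1.
Z: +6 each step, so 24, 30, 36, 42, 48, 54 → 60.
W: repeats black → white → grey, so black, white, grey, black, white, grey → black.
Combining the parts gives {x=55 y=1 z=60 w=black}.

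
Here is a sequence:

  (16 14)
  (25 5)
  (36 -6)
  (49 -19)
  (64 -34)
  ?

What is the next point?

(81 -51)

For the first part, perfect squares: 4², 5², 6², …: 16, 25, 36, 49, 64 → 81.
For the second part, together with the first part always sums to 30: 14, 5, -6, -19, -34 → -51.
Putting it together: (81 -51).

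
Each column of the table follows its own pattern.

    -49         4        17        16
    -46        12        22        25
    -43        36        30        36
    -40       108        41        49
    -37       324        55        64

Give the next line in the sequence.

-34  972  72  81

First component: +3 each step, so -49, -46, -43, -40, -37 → -34.
Second component — ×3 each step: 4, 12, 36, 108, 324 → 972.
Third component: differences are 5, 8, 11, … (increasing by 3 each time); 17, 22, 30, 41, 55 → 72.
For the fourth component, perfect squares: 4², 5², 6², …: 16, 25, 36, 49, 64 → 81.
Putting it together: -34  972  72  81.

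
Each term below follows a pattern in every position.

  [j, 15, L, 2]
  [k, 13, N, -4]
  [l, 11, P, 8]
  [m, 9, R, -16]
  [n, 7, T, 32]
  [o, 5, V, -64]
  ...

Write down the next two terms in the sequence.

[p, 3, X, 128], [q, 1, Z, -256]

First letter: j, k, l, m, n, o → p → q (letters move forward 1 place in the alphabet).
Second part goes 15, 13, 11, 9, 7, 5 → 3 → 1 (−2 each step).
Second letter: letters move forward 2 places in the alphabet; L, N, P, R, T, V → X → Z.
Fourth part: ×(-2) each step; 2, -4, 8, -16, 32, -64 → 128 → -256.
Putting the parts together: [p, 3, X, 128] and then [q, 1, Z, -256].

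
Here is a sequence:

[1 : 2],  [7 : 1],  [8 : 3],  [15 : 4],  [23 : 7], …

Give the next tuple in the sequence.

[38 : 11]

First component — each term is the sum of the two before it: 1, 7, 8, 15, 23 → 38.
Second component: each term is the sum of the two before it, so 2, 1, 3, 4, 7 → 11.
So the next tuple is [38 : 11].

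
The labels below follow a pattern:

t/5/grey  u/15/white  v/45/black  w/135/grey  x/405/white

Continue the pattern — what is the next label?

y/1215/black

Letter: t, u, v, w, x → y (letters move forward 1 place in the alphabet).
Second component: 5, 15, 45, 135, 405 → 1215 (×3 each step).
Shade: repeats grey → white → black, so grey, white, black, grey, white → black.
Putting it together: y/1215/black.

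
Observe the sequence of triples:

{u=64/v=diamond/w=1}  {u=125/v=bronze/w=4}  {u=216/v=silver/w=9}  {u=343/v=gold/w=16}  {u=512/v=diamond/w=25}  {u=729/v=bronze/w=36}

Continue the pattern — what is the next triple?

For the u, perfect cubes: 4³, 5³, 6³, …: 64, 125, 216, 343, 512, 729 → 1000.
V — repeats diamond → bronze → silver → gold: diamond, bronze, silver, gold, diamond, bronze → silver.
W goes 1, 4, 9, 16, 25, 36 → 49 (perfect squares: 1², 2², 3², …).
So the next triple is {u=1000/v=silver/w=49}.

{u=1000/v=silver/w=49}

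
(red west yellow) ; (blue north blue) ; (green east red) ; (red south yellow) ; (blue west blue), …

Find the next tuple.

First colour — repeats red → blue → green: red, blue, green, red, blue → green.
Direction: west, north, east, south, west → north (repeats west → north → east → south).
Second colour: yellow, blue, red, yellow, blue → red (repeats yellow → blue → red).
So the next tuple is (green north red).

(green north red)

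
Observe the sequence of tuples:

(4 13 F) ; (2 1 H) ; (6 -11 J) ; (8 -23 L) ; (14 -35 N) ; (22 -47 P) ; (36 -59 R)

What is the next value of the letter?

T

Letter: letters move forward 2 places in the alphabet, so F, H, J, L, N, P, R → T.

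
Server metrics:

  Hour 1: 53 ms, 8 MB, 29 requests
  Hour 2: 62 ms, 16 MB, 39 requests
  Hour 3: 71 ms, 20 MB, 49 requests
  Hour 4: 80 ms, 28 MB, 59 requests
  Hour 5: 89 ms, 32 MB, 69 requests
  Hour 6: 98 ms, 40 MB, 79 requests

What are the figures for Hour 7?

107 ms, 44 MB, 89 requests

Ms: +9 each step; 53, 62, 71, 80, 89, 98 → 107.
MB: 8, 16, 20, 28, 32, 40 → 44 (alternating steps +8, +4, +8, +4, …).
For the requests, +10 each step: 29, 39, 49, 59, 69, 79 → 89.
Combining the parts gives 107 ms, 44 MB, 89 requests.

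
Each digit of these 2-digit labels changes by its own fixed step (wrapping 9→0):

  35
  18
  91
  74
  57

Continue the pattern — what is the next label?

30

First digit goes 3, 1, 9, 7, 5 → 3 (−2 each step, mod 10).
Second digit: +3 each step, mod 10; 5, 8, 1, 4, 7 → 0.
Putting it together: 30.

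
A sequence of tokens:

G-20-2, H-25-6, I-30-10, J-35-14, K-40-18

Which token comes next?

Letter: letters move forward 1 place in the alphabet, so G, H, I, J, K → L.
Second component: 20, 25, 30, 35, 40 → 45 (+5 each step).
For the third component, +4 each step: 2, 6, 10, 14, 18 → 22.
Putting it together: L-45-22.

L-45-22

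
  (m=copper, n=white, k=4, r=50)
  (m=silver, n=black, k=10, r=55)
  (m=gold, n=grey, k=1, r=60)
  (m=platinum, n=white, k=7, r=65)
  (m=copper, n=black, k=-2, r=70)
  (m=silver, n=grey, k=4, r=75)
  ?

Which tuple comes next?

M — repeats copper → silver → gold → platinum: copper, silver, gold, platinum, copper, silver → gold.
N: repeats white → black → grey, so white, black, grey, white, black, grey → white.
K — alternating steps +6, −9, +6, −9, …: 4, 10, 1, 7, -2, 4 → -5.
R — +5 each step: 50, 55, 60, 65, 70, 75 → 80.
So the next tuple is (m=gold, n=white, k=-5, r=80).

(m=gold, n=white, k=-5, r=80)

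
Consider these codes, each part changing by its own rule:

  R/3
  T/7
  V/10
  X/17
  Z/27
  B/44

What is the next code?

Letter: letters move forward 2 places in the alphabet, wrapping Z→A; R, T, V, X, Z, B → D.
Second component: each term is the sum of the two before it; 3, 7, 10, 17, 27, 44 → 71.
Combining the parts gives D/71.

D/71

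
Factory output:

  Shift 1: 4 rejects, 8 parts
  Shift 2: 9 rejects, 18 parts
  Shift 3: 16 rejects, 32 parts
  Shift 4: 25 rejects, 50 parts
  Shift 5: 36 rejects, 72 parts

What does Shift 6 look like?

49 rejects, 98 parts

For the rejects, perfect squares: 2², 3², 4², …: 4, 9, 16, 25, 36 → 49.
Parts: always 2 × the rejects; 8, 18, 32, 50, 72 → 98.
Putting it together: 49 rejects, 98 parts.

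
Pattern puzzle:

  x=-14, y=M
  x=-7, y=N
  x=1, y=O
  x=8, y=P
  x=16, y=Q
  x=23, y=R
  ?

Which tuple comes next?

X goes -14, -7, 1, 8, 16, 23 → 31 (alternating steps +7, +8, +7, +8, …).
Y: letters move forward 1 place in the alphabet, so M, N, O, P, Q, R → S.
Putting it together: x=31, y=S.

x=31, y=S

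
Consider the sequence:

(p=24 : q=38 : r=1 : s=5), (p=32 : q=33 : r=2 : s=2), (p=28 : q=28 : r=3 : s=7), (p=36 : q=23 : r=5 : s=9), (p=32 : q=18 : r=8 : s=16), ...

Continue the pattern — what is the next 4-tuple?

(p=40 : q=13 : r=13 : s=25)

P goes 24, 32, 28, 36, 32 → 40 (alternating steps +8, −4, +8, −4, …).
Q: 38, 33, 28, 23, 18 → 13 (−5 each step).
R goes 1, 2, 3, 5, 8 → 13 (each term is the sum of the two before it).
For the s, each term is the sum of the two before it: 5, 2, 7, 9, 16 → 25.
Combining the parts gives (p=40 : q=13 : r=13 : s=25).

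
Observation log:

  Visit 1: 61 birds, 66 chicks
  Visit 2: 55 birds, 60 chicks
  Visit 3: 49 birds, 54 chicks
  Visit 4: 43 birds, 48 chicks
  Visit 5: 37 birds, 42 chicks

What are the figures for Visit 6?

Birds: −6 each step; 61, 55, 49, 43, 37 → 31.
Chicks: always 5 more than the birds, so 66, 60, 54, 48, 42 → 36.
So the next record is 31 birds, 36 chicks.

31 birds, 36 chicks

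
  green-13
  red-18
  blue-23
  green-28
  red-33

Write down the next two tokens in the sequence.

Colour: repeats green → red → blue, so green, red, blue, green, red → blue → green.
Second component — +5 each step: 13, 18, 23, 28, 33 → 38 → 43.
Putting the parts together: blue-38 and then green-43.

blue-38 then green-43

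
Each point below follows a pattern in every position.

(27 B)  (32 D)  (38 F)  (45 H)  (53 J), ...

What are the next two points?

For the first part, differences are 5, 6, 7, … (increasing by 1 each time): 27, 32, 38, 45, 53 → 62 → 72.
Letter: B, D, F, H, J → L → N (letters move forward 2 places in the alphabet).
So the next two points are (62 L) and (72 N).

(62 L), (72 N)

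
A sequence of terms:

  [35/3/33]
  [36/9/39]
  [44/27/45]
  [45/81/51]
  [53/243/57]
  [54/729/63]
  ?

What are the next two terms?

First component — alternating steps +1, +8, +1, +8, …: 35, 36, 44, 45, 53, 54 → 62 → 63.
For the second component, ×3 each step: 3, 9, 27, 81, 243, 729 → 2187 → 6561.
Third component: +6 each step; 33, 39, 45, 51, 57, 63 → 69 → 75.
Putting the parts together: [62/2187/69] and then [63/6561/75].

[62/2187/69], [63/6561/75]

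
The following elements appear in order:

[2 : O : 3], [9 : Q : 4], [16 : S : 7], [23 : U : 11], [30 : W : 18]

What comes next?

[37 : Y : 29]

First component: 2, 9, 16, 23, 30 → 37 (+7 each step).
Letter: O, Q, S, U, W → Y (letters move forward 2 places in the alphabet).
Third component — each term is the sum of the two before it: 3, 4, 7, 11, 18 → 29.
Putting it together: [37 : Y : 29].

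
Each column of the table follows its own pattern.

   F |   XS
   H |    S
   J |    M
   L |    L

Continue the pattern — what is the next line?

N  XL

Letter: F, H, J, L → N (letters move forward 2 places in the alphabet).
Size: XS, S, M, L → XL (runs through clothing sizes XS→XL).
So the next line is N  XL.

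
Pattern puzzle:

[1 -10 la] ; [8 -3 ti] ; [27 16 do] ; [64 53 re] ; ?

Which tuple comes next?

First entry goes 1, 8, 27, 64 → 125 (perfect cubes: 1³, 2³, 3³, …).
Second entry: always 11 less than the first entry, so -10, -3, 16, 53 → 114.
Note goes la, ti, do, re → mi (runs through the solfège scale do→ti).
Combining the parts gives [125 114 mi].

[125 114 mi]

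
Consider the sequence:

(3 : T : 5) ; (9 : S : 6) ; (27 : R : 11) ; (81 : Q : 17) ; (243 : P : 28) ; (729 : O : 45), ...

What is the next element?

First slot: ×3 each step; 3, 9, 27, 81, 243, 729 → 2187.
Letter: letters move back 1 place in the alphabet, so T, S, R, Q, P, O → N.
Third slot: each term is the sum of the two before it; 5, 6, 11, 17, 28, 45 → 73.
Combining the parts gives (2187 : N : 73).

(2187 : N : 73)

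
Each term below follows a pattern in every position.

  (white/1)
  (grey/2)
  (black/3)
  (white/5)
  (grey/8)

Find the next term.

Shade — repeats white → grey → black: white, grey, black, white, grey → black.
Second slot: each term is the sum of the two before it; 1, 2, 3, 5, 8 → 13.
Combining the parts gives (black/13).

(black/13)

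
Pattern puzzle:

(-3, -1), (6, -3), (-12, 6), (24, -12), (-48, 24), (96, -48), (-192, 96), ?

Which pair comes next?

(384, -192)

First component — ×(-2) each step: -3, 6, -12, 24, -48, 96, -192 → 384.
Second component: always the previous value of the first component, so -1, -3, 6, -12, 24, -48, 96 → -192.
So the next pair is (384, -192).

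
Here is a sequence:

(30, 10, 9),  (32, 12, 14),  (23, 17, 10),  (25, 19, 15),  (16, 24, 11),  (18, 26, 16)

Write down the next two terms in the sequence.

First coordinate — alternating steps +2, −9, +2, −9, …: 30, 32, 23, 25, 16, 18 → 9 → 11.
Second coordinate — alternating steps +2, +5, +2, +5, …: 10, 12, 17, 19, 24, 26 → 31 → 33.
Third coordinate: alternating steps +5, −4, +5, −4, …; 9, 14, 10, 15, 11, 16 → 12 → 17.
Putting the parts together: (9, 31, 12) and then (11, 33, 17).

(9, 31, 12), (11, 33, 17)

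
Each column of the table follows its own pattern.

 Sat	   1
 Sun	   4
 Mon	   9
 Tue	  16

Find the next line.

Wed  25

Day — runs through the weekdays Mon→Sun: Sat, Sun, Mon, Tue → Wed.
Second component: perfect squares: 1², 2², 3², …, so 1, 4, 9, 16 → 25.
Combining the parts gives Wed  25.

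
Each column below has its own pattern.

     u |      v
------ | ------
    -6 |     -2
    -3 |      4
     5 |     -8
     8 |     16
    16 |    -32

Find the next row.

19  64

Column u: -6, -3, 5, 8, 16 → 19 (alternating steps +3, +8, +3, +8, …).
For the column v, ×(-2) each step: -2, 4, -8, 16, -32 → 64.
Combining the parts gives 19  64.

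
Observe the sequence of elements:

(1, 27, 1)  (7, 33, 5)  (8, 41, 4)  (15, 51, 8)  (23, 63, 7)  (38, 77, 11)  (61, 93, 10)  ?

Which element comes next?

(99, 111, 14)

For the first component, each term is the sum of the two before it: 1, 7, 8, 15, 23, 38, 61 → 99.
Second component: differences are 6, 8, 10, … (increasing by 2 each time), so 27, 33, 41, 51, 63, 77, 93 → 111.
For the third component, alternating steps +4, −1, +4, −1, …: 1, 5, 4, 8, 7, 11, 10 → 14.
Putting it together: (99, 111, 14).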